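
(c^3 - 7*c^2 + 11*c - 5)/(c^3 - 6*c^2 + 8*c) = (c^3 - 7*c^2 + 11*c - 5)/(c*(c^2 - 6*c + 8))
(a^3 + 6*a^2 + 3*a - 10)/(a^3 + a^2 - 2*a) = (a + 5)/a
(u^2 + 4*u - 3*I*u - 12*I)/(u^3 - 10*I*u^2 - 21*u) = (u + 4)/(u*(u - 7*I))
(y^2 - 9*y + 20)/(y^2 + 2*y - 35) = (y - 4)/(y + 7)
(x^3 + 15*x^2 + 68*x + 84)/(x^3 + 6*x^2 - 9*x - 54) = (x^2 + 9*x + 14)/(x^2 - 9)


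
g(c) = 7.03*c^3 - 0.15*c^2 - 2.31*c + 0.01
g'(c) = 21.09*c^2 - 0.3*c - 2.31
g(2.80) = 146.69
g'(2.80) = 162.20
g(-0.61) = -0.23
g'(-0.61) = 5.72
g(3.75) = 359.96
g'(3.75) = 293.14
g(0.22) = -0.43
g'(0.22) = -1.36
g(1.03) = 5.15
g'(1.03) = 19.76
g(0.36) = -0.51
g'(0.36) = 0.32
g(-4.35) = -571.44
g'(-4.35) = 398.07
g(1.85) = 39.73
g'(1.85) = 69.32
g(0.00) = 0.01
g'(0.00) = -2.31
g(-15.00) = -23725.34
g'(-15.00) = 4747.44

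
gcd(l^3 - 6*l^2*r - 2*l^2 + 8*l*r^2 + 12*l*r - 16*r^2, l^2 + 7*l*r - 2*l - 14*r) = l - 2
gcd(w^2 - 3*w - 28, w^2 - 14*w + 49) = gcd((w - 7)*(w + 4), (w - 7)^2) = w - 7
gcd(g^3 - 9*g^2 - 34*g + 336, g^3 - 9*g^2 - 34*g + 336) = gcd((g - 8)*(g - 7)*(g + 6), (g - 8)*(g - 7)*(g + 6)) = g^3 - 9*g^2 - 34*g + 336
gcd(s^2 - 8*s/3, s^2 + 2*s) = s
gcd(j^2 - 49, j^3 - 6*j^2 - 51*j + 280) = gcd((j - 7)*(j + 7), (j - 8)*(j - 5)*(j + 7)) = j + 7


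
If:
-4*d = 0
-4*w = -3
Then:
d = 0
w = 3/4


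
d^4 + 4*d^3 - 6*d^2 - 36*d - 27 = (d - 3)*(d + 1)*(d + 3)^2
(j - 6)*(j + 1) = j^2 - 5*j - 6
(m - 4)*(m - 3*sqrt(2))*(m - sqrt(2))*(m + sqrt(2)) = m^4 - 3*sqrt(2)*m^3 - 4*m^3 - 2*m^2 + 12*sqrt(2)*m^2 + 8*m + 6*sqrt(2)*m - 24*sqrt(2)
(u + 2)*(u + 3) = u^2 + 5*u + 6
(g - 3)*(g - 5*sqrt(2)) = g^2 - 5*sqrt(2)*g - 3*g + 15*sqrt(2)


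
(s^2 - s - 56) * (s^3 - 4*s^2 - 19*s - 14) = s^5 - 5*s^4 - 71*s^3 + 229*s^2 + 1078*s + 784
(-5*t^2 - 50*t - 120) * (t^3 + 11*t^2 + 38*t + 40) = -5*t^5 - 105*t^4 - 860*t^3 - 3420*t^2 - 6560*t - 4800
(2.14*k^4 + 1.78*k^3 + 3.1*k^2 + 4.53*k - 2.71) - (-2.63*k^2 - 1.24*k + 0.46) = 2.14*k^4 + 1.78*k^3 + 5.73*k^2 + 5.77*k - 3.17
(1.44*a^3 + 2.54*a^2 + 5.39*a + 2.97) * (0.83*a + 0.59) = 1.1952*a^4 + 2.9578*a^3 + 5.9723*a^2 + 5.6452*a + 1.7523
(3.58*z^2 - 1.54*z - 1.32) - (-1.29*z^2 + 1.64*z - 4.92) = 4.87*z^2 - 3.18*z + 3.6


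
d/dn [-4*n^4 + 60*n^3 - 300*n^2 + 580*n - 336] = -16*n^3 + 180*n^2 - 600*n + 580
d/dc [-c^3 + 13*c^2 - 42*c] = -3*c^2 + 26*c - 42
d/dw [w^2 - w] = 2*w - 1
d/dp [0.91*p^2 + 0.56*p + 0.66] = 1.82*p + 0.56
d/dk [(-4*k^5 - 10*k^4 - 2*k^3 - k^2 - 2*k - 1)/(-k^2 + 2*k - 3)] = 2*(6*k^6 - 6*k^5 + k^4 + 56*k^3 + 7*k^2 + 2*k + 4)/(k^4 - 4*k^3 + 10*k^2 - 12*k + 9)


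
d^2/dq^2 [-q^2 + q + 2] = -2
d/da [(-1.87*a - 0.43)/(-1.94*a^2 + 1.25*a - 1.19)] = (-3.6278*a^2 - 1.6684*a + 2.7628)/(3.7636*a^4 - 4.85*a^3 + 6.1797*a^2 - 2.975*a + 1.4161)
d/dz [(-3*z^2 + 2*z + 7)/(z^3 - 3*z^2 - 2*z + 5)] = (3*z^4 - 4*z^3 - 9*z^2 + 12*z + 24)/(z^6 - 6*z^5 + 5*z^4 + 22*z^3 - 26*z^2 - 20*z + 25)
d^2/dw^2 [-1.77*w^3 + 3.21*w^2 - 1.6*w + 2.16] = 6.42 - 10.62*w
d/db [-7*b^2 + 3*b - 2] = 3 - 14*b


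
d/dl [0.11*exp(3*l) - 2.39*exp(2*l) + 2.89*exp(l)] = (0.33*exp(2*l) - 4.78*exp(l) + 2.89)*exp(l)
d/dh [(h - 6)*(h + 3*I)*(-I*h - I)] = -3*I*h^2 + h*(6 + 10*I) - 15 + 6*I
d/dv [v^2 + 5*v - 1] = 2*v + 5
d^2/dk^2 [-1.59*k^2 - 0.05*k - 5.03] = -3.18000000000000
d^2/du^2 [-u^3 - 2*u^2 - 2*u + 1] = -6*u - 4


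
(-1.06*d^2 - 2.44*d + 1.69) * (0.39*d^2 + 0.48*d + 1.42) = -0.4134*d^4 - 1.4604*d^3 - 2.0173*d^2 - 2.6536*d + 2.3998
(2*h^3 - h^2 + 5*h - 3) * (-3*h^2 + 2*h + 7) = -6*h^5 + 7*h^4 - 3*h^3 + 12*h^2 + 29*h - 21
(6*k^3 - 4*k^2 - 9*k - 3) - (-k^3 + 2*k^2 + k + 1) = 7*k^3 - 6*k^2 - 10*k - 4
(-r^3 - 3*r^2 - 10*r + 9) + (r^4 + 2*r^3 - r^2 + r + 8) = r^4 + r^3 - 4*r^2 - 9*r + 17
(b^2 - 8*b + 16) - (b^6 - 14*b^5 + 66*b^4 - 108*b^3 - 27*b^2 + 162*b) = -b^6 + 14*b^5 - 66*b^4 + 108*b^3 + 28*b^2 - 170*b + 16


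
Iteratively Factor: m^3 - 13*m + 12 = (m - 3)*(m^2 + 3*m - 4) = (m - 3)*(m + 4)*(m - 1)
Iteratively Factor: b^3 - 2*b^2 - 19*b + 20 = (b - 1)*(b^2 - b - 20) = (b - 1)*(b + 4)*(b - 5)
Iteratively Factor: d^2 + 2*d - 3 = (d + 3)*(d - 1)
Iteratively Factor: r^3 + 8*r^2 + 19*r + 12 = (r + 3)*(r^2 + 5*r + 4) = (r + 1)*(r + 3)*(r + 4)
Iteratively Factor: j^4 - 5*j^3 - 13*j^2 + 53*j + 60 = (j + 1)*(j^3 - 6*j^2 - 7*j + 60) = (j + 1)*(j + 3)*(j^2 - 9*j + 20) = (j - 5)*(j + 1)*(j + 3)*(j - 4)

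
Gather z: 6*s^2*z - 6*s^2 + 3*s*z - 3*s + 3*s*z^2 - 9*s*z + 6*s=-6*s^2 + 3*s*z^2 + 3*s + z*(6*s^2 - 6*s)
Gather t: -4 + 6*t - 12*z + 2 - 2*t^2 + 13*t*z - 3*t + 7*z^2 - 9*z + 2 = -2*t^2 + t*(13*z + 3) + 7*z^2 - 21*z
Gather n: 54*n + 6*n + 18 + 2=60*n + 20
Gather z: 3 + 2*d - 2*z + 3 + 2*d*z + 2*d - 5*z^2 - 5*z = 4*d - 5*z^2 + z*(2*d - 7) + 6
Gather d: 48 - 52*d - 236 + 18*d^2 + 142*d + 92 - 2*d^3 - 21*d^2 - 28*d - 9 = -2*d^3 - 3*d^2 + 62*d - 105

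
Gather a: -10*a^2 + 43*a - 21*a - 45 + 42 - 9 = -10*a^2 + 22*a - 12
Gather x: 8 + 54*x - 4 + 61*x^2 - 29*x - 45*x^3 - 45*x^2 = -45*x^3 + 16*x^2 + 25*x + 4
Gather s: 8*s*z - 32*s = s*(8*z - 32)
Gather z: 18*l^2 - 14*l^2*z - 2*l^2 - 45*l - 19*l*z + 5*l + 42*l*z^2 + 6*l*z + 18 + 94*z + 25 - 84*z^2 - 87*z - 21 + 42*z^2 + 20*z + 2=16*l^2 - 40*l + z^2*(42*l - 42) + z*(-14*l^2 - 13*l + 27) + 24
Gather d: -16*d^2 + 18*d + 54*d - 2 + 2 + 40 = -16*d^2 + 72*d + 40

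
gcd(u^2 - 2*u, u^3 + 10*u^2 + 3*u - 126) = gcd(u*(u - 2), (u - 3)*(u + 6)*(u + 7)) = 1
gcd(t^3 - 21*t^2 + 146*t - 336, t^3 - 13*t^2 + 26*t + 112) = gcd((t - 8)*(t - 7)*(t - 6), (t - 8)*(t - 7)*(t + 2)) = t^2 - 15*t + 56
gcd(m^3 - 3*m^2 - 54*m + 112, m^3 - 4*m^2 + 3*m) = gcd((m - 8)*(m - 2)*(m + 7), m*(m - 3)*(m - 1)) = 1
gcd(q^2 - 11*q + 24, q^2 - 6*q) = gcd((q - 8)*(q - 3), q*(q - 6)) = 1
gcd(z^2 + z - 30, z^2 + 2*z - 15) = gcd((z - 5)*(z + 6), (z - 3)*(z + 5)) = 1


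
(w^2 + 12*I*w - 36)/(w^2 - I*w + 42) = (w + 6*I)/(w - 7*I)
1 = 1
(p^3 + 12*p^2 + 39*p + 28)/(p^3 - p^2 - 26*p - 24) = (p + 7)/(p - 6)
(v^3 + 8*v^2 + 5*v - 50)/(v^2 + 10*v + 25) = v - 2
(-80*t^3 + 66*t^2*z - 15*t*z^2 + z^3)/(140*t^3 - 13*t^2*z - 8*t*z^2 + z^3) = (16*t^2 - 10*t*z + z^2)/(-28*t^2 - 3*t*z + z^2)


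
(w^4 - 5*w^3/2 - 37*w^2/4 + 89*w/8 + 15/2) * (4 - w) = -w^5 + 13*w^4/2 - 3*w^3/4 - 385*w^2/8 + 37*w + 30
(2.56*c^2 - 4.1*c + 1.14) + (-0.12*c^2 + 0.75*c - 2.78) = 2.44*c^2 - 3.35*c - 1.64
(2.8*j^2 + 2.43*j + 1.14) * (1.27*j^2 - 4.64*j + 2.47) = 3.556*j^4 - 9.9059*j^3 - 2.9114*j^2 + 0.712500000000001*j + 2.8158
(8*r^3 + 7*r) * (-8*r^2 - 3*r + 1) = -64*r^5 - 24*r^4 - 48*r^3 - 21*r^2 + 7*r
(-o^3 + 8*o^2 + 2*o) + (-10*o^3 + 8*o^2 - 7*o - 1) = -11*o^3 + 16*o^2 - 5*o - 1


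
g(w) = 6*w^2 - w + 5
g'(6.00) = 71.00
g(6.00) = 215.00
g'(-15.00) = -181.00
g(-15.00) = 1370.00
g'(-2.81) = -34.72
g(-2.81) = 55.19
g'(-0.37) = -5.44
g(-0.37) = 6.19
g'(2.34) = 27.08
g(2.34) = 35.51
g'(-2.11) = -26.32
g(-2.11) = 33.82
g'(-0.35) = -5.20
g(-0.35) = 6.08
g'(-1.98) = -24.76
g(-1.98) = 30.50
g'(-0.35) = -5.20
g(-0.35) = 6.08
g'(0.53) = 5.36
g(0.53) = 6.16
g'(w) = 12*w - 1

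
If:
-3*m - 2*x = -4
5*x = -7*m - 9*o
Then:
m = 4/3 - 2*x/3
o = -x/27 - 28/27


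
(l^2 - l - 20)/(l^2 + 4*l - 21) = (l^2 - l - 20)/(l^2 + 4*l - 21)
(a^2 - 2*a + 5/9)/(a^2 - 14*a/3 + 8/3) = (9*a^2 - 18*a + 5)/(3*(3*a^2 - 14*a + 8))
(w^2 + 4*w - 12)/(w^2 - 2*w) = (w + 6)/w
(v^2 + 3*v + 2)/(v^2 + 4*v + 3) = (v + 2)/(v + 3)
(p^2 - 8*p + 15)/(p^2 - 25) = (p - 3)/(p + 5)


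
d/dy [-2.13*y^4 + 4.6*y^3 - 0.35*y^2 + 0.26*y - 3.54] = -8.52*y^3 + 13.8*y^2 - 0.7*y + 0.26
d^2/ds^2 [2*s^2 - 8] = 4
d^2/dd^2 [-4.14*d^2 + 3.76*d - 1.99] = -8.28000000000000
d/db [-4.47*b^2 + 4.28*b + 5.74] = 4.28 - 8.94*b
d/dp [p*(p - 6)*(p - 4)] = 3*p^2 - 20*p + 24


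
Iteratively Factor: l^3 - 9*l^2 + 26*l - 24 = (l - 2)*(l^2 - 7*l + 12) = (l - 3)*(l - 2)*(l - 4)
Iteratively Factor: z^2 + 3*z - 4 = (z + 4)*(z - 1)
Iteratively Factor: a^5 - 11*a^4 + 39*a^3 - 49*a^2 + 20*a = (a - 1)*(a^4 - 10*a^3 + 29*a^2 - 20*a) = (a - 1)^2*(a^3 - 9*a^2 + 20*a) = a*(a - 1)^2*(a^2 - 9*a + 20) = a*(a - 4)*(a - 1)^2*(a - 5)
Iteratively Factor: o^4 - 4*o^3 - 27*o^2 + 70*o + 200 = (o + 4)*(o^3 - 8*o^2 + 5*o + 50) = (o - 5)*(o + 4)*(o^2 - 3*o - 10) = (o - 5)^2*(o + 4)*(o + 2)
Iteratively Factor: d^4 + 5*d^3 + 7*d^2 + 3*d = (d + 1)*(d^3 + 4*d^2 + 3*d) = d*(d + 1)*(d^2 + 4*d + 3) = d*(d + 1)*(d + 3)*(d + 1)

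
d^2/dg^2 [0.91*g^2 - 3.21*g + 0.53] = 1.82000000000000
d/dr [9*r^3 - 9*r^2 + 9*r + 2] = 27*r^2 - 18*r + 9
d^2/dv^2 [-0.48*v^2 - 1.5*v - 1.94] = -0.960000000000000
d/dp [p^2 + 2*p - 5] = 2*p + 2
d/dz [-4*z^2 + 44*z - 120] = 44 - 8*z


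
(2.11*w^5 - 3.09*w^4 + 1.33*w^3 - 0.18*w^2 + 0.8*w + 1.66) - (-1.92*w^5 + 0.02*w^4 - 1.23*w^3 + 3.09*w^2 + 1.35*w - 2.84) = 4.03*w^5 - 3.11*w^4 + 2.56*w^3 - 3.27*w^2 - 0.55*w + 4.5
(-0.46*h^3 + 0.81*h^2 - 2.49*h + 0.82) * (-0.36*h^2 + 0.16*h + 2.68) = 0.1656*h^5 - 0.3652*h^4 - 0.2068*h^3 + 1.4772*h^2 - 6.542*h + 2.1976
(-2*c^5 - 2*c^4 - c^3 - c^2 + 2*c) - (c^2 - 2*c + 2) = -2*c^5 - 2*c^4 - c^3 - 2*c^2 + 4*c - 2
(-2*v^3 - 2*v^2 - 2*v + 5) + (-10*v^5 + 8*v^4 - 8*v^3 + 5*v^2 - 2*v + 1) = -10*v^5 + 8*v^4 - 10*v^3 + 3*v^2 - 4*v + 6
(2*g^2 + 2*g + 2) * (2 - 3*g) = -6*g^3 - 2*g^2 - 2*g + 4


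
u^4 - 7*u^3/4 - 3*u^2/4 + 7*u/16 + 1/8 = (u - 2)*(u - 1/2)*(u + 1/4)*(u + 1/2)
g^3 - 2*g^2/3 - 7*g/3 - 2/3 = (g - 2)*(g + 1/3)*(g + 1)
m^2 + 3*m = m*(m + 3)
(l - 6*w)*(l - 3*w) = l^2 - 9*l*w + 18*w^2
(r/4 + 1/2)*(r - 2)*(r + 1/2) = r^3/4 + r^2/8 - r - 1/2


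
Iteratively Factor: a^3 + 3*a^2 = (a)*(a^2 + 3*a) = a^2*(a + 3)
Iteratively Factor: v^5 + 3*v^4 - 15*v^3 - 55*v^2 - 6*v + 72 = (v - 4)*(v^4 + 7*v^3 + 13*v^2 - 3*v - 18) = (v - 4)*(v + 3)*(v^3 + 4*v^2 + v - 6) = (v - 4)*(v + 2)*(v + 3)*(v^2 + 2*v - 3) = (v - 4)*(v + 2)*(v + 3)^2*(v - 1)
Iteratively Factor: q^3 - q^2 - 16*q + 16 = (q + 4)*(q^2 - 5*q + 4) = (q - 4)*(q + 4)*(q - 1)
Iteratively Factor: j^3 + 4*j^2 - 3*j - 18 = (j - 2)*(j^2 + 6*j + 9) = (j - 2)*(j + 3)*(j + 3)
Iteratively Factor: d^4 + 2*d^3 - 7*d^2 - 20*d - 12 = (d - 3)*(d^3 + 5*d^2 + 8*d + 4) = (d - 3)*(d + 1)*(d^2 + 4*d + 4) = (d - 3)*(d + 1)*(d + 2)*(d + 2)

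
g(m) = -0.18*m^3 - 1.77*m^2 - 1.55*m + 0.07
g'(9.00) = -77.15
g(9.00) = -288.47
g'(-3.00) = 4.21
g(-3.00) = -6.35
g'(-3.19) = 4.25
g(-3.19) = -7.15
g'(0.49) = -3.41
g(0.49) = -1.14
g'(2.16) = -11.72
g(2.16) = -13.35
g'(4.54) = -28.75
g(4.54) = -60.29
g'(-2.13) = 3.54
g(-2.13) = -2.92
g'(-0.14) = -1.06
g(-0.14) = 0.25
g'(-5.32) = 2.00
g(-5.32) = -14.68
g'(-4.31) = 3.68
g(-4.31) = -11.72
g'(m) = -0.54*m^2 - 3.54*m - 1.55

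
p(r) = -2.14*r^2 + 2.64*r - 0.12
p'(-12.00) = 54.00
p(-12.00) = -339.96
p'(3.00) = -10.20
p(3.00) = -11.46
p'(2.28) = -7.12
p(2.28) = -5.23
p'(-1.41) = 8.67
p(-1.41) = -8.10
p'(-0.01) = 2.68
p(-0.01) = -0.15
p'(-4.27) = 20.92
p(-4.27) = -50.41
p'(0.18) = 1.87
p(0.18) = 0.29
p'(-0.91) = 6.53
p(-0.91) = -4.29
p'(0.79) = -0.74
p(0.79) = 0.63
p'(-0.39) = 4.31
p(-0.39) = -1.48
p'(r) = 2.64 - 4.28*r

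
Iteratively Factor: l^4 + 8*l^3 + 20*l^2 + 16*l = (l + 2)*(l^3 + 6*l^2 + 8*l) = (l + 2)*(l + 4)*(l^2 + 2*l) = l*(l + 2)*(l + 4)*(l + 2)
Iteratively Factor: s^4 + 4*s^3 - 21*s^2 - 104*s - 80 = (s + 4)*(s^3 - 21*s - 20) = (s + 4)^2*(s^2 - 4*s - 5) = (s + 1)*(s + 4)^2*(s - 5)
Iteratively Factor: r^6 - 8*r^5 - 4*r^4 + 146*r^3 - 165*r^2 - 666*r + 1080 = (r + 3)*(r^5 - 11*r^4 + 29*r^3 + 59*r^2 - 342*r + 360) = (r + 3)^2*(r^4 - 14*r^3 + 71*r^2 - 154*r + 120) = (r - 4)*(r + 3)^2*(r^3 - 10*r^2 + 31*r - 30) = (r - 5)*(r - 4)*(r + 3)^2*(r^2 - 5*r + 6) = (r - 5)*(r - 4)*(r - 2)*(r + 3)^2*(r - 3)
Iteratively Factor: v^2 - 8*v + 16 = (v - 4)*(v - 4)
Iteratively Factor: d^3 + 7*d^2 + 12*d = (d + 4)*(d^2 + 3*d) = d*(d + 4)*(d + 3)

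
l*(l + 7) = l^2 + 7*l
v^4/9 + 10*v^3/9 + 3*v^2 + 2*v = v*(v/3 + 1/3)*(v/3 + 1)*(v + 6)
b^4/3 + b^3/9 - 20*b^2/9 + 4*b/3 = b*(b/3 + 1)*(b - 2)*(b - 2/3)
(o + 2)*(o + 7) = o^2 + 9*o + 14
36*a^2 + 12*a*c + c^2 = (6*a + c)^2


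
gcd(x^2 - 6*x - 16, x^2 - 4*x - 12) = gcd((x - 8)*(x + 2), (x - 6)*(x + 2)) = x + 2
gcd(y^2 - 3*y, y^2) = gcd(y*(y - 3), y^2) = y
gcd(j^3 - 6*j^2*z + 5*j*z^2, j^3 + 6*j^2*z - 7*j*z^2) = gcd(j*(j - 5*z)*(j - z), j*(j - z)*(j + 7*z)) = -j^2 + j*z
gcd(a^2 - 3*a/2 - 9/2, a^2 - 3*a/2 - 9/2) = a^2 - 3*a/2 - 9/2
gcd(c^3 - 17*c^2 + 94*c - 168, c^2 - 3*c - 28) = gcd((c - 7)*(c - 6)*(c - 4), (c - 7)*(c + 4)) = c - 7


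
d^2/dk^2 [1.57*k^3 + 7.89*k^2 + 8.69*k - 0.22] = 9.42*k + 15.78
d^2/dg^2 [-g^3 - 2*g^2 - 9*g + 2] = -6*g - 4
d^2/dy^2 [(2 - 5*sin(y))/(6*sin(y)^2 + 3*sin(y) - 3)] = (20*sin(y)^4 - 62*sin(y)^3 + 70*sin(y)^2 - 35*sin(y) + 2)/(3*(sin(y) + 1)^2*(2*sin(y) - 1)^3)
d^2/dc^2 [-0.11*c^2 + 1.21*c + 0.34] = -0.220000000000000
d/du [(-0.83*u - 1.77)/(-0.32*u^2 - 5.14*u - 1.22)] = (0.2656*u^2 + 4.2662*u - (0.64*u + 5.14)*(0.83*u + 1.77) + 1.0126)/(0.32*u^2 + 5.14*u + 1.22)^2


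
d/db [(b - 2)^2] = 2*b - 4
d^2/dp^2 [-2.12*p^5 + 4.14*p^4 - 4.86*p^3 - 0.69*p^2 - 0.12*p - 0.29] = -42.4*p^3 + 49.68*p^2 - 29.16*p - 1.38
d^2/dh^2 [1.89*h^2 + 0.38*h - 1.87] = 3.78000000000000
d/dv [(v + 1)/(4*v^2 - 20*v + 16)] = (v^2 - 5*v - (v + 1)*(2*v - 5) + 4)/(4*(v^2 - 5*v + 4)^2)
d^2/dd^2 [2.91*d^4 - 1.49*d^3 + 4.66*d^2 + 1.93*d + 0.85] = 34.92*d^2 - 8.94*d + 9.32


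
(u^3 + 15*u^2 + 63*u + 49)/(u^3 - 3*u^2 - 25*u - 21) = (u^2 + 14*u + 49)/(u^2 - 4*u - 21)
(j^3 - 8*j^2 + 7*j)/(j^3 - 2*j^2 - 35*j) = (j - 1)/(j + 5)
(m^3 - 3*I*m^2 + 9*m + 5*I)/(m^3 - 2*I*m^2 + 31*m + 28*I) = (m^2 - 4*I*m + 5)/(m^2 - 3*I*m + 28)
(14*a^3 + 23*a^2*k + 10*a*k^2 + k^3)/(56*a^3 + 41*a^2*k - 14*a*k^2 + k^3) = (14*a^2 + 9*a*k + k^2)/(56*a^2 - 15*a*k + k^2)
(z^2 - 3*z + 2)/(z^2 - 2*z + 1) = (z - 2)/(z - 1)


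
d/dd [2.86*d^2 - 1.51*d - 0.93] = 5.72*d - 1.51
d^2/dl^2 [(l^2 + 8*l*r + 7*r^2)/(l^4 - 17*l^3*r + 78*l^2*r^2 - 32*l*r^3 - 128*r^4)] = 6*(-l^3 - 12*l^2*r + 132*l*r^2 - 316*r^3)/(-l^7 + 38*l^6*r - 588*l^5*r^2 + 4744*l^4*r^3 - 21248*l^3*r^4 + 52224*l^2*r^5 - 65536*l*r^6 + 32768*r^7)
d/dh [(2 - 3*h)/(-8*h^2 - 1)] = (-24*h^2 + 32*h + 3)/(64*h^4 + 16*h^2 + 1)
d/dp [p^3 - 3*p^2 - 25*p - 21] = 3*p^2 - 6*p - 25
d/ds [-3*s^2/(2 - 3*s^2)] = -12*s/(9*s^4 - 12*s^2 + 4)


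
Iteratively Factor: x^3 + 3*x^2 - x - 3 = (x + 3)*(x^2 - 1) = (x + 1)*(x + 3)*(x - 1)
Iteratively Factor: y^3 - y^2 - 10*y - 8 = (y + 1)*(y^2 - 2*y - 8) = (y - 4)*(y + 1)*(y + 2)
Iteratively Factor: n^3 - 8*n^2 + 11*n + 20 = (n - 4)*(n^2 - 4*n - 5) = (n - 5)*(n - 4)*(n + 1)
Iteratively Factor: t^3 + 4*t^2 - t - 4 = (t + 1)*(t^2 + 3*t - 4) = (t - 1)*(t + 1)*(t + 4)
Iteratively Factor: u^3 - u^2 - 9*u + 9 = (u + 3)*(u^2 - 4*u + 3) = (u - 1)*(u + 3)*(u - 3)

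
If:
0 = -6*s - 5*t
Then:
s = -5*t/6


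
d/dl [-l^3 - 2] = -3*l^2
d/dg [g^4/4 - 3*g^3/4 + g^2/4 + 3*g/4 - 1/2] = g^3 - 9*g^2/4 + g/2 + 3/4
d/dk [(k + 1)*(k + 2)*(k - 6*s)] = 3*k^2 - 12*k*s + 6*k - 18*s + 2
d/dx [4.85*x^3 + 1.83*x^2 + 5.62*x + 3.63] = 14.55*x^2 + 3.66*x + 5.62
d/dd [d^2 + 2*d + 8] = 2*d + 2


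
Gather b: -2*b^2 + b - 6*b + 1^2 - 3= -2*b^2 - 5*b - 2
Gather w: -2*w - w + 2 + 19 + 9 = 30 - 3*w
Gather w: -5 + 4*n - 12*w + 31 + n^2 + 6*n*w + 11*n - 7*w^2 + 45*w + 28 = n^2 + 15*n - 7*w^2 + w*(6*n + 33) + 54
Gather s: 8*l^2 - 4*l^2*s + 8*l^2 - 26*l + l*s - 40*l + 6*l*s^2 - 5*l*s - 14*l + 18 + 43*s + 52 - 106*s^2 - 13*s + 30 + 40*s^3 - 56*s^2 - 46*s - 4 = 16*l^2 - 80*l + 40*s^3 + s^2*(6*l - 162) + s*(-4*l^2 - 4*l - 16) + 96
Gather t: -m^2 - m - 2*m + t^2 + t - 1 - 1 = -m^2 - 3*m + t^2 + t - 2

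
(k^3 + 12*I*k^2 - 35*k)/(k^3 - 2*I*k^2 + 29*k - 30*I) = k*(k + 7*I)/(k^2 - 7*I*k - 6)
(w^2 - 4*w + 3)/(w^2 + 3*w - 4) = (w - 3)/(w + 4)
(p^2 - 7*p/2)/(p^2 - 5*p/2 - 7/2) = p/(p + 1)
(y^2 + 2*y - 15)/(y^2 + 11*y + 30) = (y - 3)/(y + 6)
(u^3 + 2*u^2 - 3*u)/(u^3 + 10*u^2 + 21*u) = (u - 1)/(u + 7)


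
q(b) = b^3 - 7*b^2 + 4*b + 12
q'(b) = 3*b^2 - 14*b + 4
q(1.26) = 7.93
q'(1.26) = -8.88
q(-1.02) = -0.42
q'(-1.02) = 21.40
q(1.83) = 2.01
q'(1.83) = -11.57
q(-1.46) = -11.87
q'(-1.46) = 30.83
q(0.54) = 12.28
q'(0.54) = -2.69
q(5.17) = -16.23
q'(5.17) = 11.81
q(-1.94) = -29.41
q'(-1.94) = 42.45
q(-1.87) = -26.50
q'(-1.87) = 40.67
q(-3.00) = -90.00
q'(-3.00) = 73.00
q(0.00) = 12.00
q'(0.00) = 4.00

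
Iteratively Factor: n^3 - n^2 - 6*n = (n)*(n^2 - n - 6) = n*(n + 2)*(n - 3)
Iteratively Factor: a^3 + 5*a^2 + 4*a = (a + 1)*(a^2 + 4*a) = (a + 1)*(a + 4)*(a)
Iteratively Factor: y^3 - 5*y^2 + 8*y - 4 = (y - 1)*(y^2 - 4*y + 4) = (y - 2)*(y - 1)*(y - 2)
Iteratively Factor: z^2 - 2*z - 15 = (z - 5)*(z + 3)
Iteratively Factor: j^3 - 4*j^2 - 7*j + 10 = (j + 2)*(j^2 - 6*j + 5) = (j - 5)*(j + 2)*(j - 1)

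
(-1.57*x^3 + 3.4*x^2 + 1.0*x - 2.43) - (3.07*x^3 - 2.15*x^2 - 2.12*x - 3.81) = -4.64*x^3 + 5.55*x^2 + 3.12*x + 1.38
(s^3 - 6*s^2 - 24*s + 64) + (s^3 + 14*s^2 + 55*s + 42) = 2*s^3 + 8*s^2 + 31*s + 106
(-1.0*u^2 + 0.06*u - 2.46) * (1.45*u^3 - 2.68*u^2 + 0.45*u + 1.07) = -1.45*u^5 + 2.767*u^4 - 4.1778*u^3 + 5.5498*u^2 - 1.0428*u - 2.6322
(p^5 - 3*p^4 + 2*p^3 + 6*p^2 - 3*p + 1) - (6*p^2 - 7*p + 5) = p^5 - 3*p^4 + 2*p^3 + 4*p - 4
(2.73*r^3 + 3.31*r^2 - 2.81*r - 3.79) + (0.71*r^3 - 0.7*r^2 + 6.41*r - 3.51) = 3.44*r^3 + 2.61*r^2 + 3.6*r - 7.3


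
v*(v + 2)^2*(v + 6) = v^4 + 10*v^3 + 28*v^2 + 24*v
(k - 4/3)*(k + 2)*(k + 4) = k^3 + 14*k^2/3 - 32/3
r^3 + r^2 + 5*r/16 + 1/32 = (r + 1/4)^2*(r + 1/2)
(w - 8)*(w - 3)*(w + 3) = w^3 - 8*w^2 - 9*w + 72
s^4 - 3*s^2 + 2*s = s*(s - 1)^2*(s + 2)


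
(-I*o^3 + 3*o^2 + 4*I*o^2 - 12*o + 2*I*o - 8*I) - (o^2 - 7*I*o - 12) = -I*o^3 + 2*o^2 + 4*I*o^2 - 12*o + 9*I*o + 12 - 8*I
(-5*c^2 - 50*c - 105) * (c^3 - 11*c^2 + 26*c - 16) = -5*c^5 + 5*c^4 + 315*c^3 - 65*c^2 - 1930*c + 1680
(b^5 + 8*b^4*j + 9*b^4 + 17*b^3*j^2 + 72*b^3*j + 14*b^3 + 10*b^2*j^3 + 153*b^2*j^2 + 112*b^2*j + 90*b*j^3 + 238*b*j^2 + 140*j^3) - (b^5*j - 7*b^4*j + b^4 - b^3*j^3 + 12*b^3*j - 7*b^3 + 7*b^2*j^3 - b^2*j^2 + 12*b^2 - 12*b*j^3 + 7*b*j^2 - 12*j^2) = -b^5*j + b^5 + 15*b^4*j + 8*b^4 + b^3*j^3 + 17*b^3*j^2 + 60*b^3*j + 21*b^3 + 3*b^2*j^3 + 154*b^2*j^2 + 112*b^2*j - 12*b^2 + 102*b*j^3 + 231*b*j^2 + 140*j^3 + 12*j^2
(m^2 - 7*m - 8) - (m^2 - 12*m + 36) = 5*m - 44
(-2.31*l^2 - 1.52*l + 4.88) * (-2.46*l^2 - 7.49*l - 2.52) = 5.6826*l^4 + 21.0411*l^3 + 5.2012*l^2 - 32.7208*l - 12.2976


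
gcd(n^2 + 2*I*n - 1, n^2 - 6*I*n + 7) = n + I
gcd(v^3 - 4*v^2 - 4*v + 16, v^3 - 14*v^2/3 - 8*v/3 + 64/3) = v^2 - 2*v - 8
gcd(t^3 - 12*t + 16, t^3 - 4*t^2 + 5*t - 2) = t - 2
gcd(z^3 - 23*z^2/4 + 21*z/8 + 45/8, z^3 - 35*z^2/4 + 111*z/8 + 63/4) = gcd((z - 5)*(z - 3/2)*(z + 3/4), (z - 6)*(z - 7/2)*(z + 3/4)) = z + 3/4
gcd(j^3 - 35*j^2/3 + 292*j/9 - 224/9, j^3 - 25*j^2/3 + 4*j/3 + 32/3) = j^2 - 28*j/3 + 32/3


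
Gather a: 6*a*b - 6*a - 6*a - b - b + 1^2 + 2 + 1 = a*(6*b - 12) - 2*b + 4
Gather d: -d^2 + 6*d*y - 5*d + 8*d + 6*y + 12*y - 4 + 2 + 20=-d^2 + d*(6*y + 3) + 18*y + 18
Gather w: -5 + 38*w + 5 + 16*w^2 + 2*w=16*w^2 + 40*w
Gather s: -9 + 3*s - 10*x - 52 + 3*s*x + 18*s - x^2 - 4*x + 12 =s*(3*x + 21) - x^2 - 14*x - 49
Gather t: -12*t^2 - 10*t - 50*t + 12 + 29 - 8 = -12*t^2 - 60*t + 33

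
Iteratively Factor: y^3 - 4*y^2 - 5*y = (y)*(y^2 - 4*y - 5) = y*(y + 1)*(y - 5)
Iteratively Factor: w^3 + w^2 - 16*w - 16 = (w - 4)*(w^2 + 5*w + 4) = (w - 4)*(w + 1)*(w + 4)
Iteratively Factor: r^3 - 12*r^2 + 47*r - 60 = (r - 5)*(r^2 - 7*r + 12) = (r - 5)*(r - 4)*(r - 3)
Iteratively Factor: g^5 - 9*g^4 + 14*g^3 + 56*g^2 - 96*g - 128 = (g - 4)*(g^4 - 5*g^3 - 6*g^2 + 32*g + 32) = (g - 4)^2*(g^3 - g^2 - 10*g - 8) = (g - 4)^2*(g + 1)*(g^2 - 2*g - 8) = (g - 4)^3*(g + 1)*(g + 2)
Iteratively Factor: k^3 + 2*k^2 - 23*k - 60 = (k - 5)*(k^2 + 7*k + 12) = (k - 5)*(k + 4)*(k + 3)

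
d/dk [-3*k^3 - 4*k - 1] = -9*k^2 - 4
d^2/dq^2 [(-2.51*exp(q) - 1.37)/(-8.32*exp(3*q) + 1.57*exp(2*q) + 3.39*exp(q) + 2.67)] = (694.992896*exp(6*q) + 755.15232*exp(5*q) + 92.5127230000001*exp(4*q) + 647.723399*exp(3*q) + 232.648191*exp(2*q) - 29.946198*exp(q) + 5.493258)*exp(q)/(575.930368*exp(9*q) - 326.037504*exp(8*q) - 642.467904*exp(7*q) - 292.652101*exp(6*q) + 471.034431*exp(5*q) + 377.969256*exp(4*q) + 53.715879*exp(3*q) - 125.62884*exp(2*q) - 72.500913*exp(q) - 19.034163)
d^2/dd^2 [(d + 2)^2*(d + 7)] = 6*d + 22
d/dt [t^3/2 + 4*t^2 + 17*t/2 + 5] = 3*t^2/2 + 8*t + 17/2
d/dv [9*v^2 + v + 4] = 18*v + 1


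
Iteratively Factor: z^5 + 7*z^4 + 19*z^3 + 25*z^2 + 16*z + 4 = (z + 2)*(z^4 + 5*z^3 + 9*z^2 + 7*z + 2) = (z + 2)^2*(z^3 + 3*z^2 + 3*z + 1) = (z + 1)*(z + 2)^2*(z^2 + 2*z + 1) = (z + 1)^2*(z + 2)^2*(z + 1)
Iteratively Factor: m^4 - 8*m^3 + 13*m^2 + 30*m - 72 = (m - 3)*(m^3 - 5*m^2 - 2*m + 24) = (m - 3)*(m + 2)*(m^2 - 7*m + 12) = (m - 4)*(m - 3)*(m + 2)*(m - 3)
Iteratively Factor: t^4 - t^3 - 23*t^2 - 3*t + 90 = (t + 3)*(t^3 - 4*t^2 - 11*t + 30) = (t + 3)^2*(t^2 - 7*t + 10) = (t - 5)*(t + 3)^2*(t - 2)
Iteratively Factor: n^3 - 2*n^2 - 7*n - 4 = (n + 1)*(n^2 - 3*n - 4) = (n + 1)^2*(n - 4)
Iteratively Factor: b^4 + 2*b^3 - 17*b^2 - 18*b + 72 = (b + 3)*(b^3 - b^2 - 14*b + 24) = (b - 3)*(b + 3)*(b^2 + 2*b - 8) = (b - 3)*(b - 2)*(b + 3)*(b + 4)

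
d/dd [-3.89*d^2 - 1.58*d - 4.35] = -7.78*d - 1.58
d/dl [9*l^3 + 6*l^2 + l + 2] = 27*l^2 + 12*l + 1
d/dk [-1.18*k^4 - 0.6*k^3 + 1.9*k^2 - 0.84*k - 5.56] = -4.72*k^3 - 1.8*k^2 + 3.8*k - 0.84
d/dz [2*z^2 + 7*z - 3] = 4*z + 7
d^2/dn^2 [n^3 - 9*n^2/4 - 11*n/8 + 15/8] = 6*n - 9/2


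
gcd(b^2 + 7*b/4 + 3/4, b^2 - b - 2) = b + 1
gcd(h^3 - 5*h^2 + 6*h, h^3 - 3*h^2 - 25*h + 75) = h - 3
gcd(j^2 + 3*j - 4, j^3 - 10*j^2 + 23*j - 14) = j - 1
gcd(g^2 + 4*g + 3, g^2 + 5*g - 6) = 1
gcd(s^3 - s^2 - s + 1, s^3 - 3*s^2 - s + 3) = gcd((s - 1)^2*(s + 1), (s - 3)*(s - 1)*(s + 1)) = s^2 - 1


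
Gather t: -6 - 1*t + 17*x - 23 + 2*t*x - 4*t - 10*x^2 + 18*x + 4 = t*(2*x - 5) - 10*x^2 + 35*x - 25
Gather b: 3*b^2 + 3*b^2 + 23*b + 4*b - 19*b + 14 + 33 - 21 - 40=6*b^2 + 8*b - 14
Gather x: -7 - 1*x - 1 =-x - 8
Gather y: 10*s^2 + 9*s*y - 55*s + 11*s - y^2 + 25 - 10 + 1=10*s^2 + 9*s*y - 44*s - y^2 + 16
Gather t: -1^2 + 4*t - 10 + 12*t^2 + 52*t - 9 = 12*t^2 + 56*t - 20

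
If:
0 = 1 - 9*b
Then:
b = 1/9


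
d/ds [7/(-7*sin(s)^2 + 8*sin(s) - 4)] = 14*(7*sin(s) - 4)*cos(s)/(7*sin(s)^2 - 8*sin(s) + 4)^2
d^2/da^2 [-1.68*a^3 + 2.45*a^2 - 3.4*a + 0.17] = 4.9 - 10.08*a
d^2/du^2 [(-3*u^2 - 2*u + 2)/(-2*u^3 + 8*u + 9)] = 2*(12*u^6 + 24*u^5 + 96*u^4 + 410*u^3 + 312*u^2 - 108*u - 29)/(8*u^9 - 96*u^7 - 108*u^6 + 384*u^5 + 864*u^4 - 26*u^3 - 1728*u^2 - 1944*u - 729)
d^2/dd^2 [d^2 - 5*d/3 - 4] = 2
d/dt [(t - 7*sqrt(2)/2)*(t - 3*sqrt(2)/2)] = 2*t - 5*sqrt(2)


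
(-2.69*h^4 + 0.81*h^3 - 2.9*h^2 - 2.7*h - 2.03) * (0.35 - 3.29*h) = 8.8501*h^5 - 3.6064*h^4 + 9.8245*h^3 + 7.868*h^2 + 5.7337*h - 0.7105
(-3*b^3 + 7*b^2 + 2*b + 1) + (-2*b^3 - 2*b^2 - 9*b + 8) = -5*b^3 + 5*b^2 - 7*b + 9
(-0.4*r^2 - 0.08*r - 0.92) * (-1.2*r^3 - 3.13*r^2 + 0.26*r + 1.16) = 0.48*r^5 + 1.348*r^4 + 1.2504*r^3 + 2.3948*r^2 - 0.332*r - 1.0672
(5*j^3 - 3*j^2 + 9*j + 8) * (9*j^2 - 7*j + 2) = 45*j^5 - 62*j^4 + 112*j^3 + 3*j^2 - 38*j + 16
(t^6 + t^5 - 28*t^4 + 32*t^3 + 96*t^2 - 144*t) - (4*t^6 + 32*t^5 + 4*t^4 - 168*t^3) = -3*t^6 - 31*t^5 - 32*t^4 + 200*t^3 + 96*t^2 - 144*t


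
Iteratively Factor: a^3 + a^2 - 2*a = (a - 1)*(a^2 + 2*a) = a*(a - 1)*(a + 2)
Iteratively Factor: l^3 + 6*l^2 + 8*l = (l)*(l^2 + 6*l + 8) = l*(l + 4)*(l + 2)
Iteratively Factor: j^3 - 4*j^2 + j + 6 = (j - 2)*(j^2 - 2*j - 3) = (j - 2)*(j + 1)*(j - 3)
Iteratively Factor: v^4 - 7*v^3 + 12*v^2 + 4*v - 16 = (v - 2)*(v^3 - 5*v^2 + 2*v + 8) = (v - 2)^2*(v^2 - 3*v - 4) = (v - 2)^2*(v + 1)*(v - 4)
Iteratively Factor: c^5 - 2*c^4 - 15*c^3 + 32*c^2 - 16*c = (c - 1)*(c^4 - c^3 - 16*c^2 + 16*c) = c*(c - 1)*(c^3 - c^2 - 16*c + 16) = c*(c - 1)*(c + 4)*(c^2 - 5*c + 4) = c*(c - 1)^2*(c + 4)*(c - 4)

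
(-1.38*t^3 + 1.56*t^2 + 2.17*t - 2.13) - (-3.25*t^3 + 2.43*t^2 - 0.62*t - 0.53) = 1.87*t^3 - 0.87*t^2 + 2.79*t - 1.6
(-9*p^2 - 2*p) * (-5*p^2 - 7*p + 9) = 45*p^4 + 73*p^3 - 67*p^2 - 18*p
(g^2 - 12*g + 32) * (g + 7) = g^3 - 5*g^2 - 52*g + 224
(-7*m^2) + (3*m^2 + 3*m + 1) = -4*m^2 + 3*m + 1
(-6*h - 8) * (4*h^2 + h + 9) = -24*h^3 - 38*h^2 - 62*h - 72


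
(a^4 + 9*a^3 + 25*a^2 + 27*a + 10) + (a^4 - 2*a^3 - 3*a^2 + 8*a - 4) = 2*a^4 + 7*a^3 + 22*a^2 + 35*a + 6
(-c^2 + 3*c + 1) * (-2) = 2*c^2 - 6*c - 2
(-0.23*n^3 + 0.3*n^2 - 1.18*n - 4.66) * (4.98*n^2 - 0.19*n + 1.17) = -1.1454*n^5 + 1.5377*n^4 - 6.2025*n^3 - 22.6316*n^2 - 0.4952*n - 5.4522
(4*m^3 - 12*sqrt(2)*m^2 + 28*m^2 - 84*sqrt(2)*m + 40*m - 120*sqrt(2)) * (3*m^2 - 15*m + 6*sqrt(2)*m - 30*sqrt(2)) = 12*m^5 - 12*sqrt(2)*m^4 + 24*m^4 - 444*m^3 - 24*sqrt(2)*m^3 - 888*m^2 + 300*sqrt(2)*m^2 + 600*sqrt(2)*m + 3600*m + 7200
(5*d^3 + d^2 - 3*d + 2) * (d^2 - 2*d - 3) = 5*d^5 - 9*d^4 - 20*d^3 + 5*d^2 + 5*d - 6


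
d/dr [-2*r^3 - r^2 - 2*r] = -6*r^2 - 2*r - 2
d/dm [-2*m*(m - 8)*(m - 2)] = -6*m^2 + 40*m - 32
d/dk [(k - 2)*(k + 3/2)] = 2*k - 1/2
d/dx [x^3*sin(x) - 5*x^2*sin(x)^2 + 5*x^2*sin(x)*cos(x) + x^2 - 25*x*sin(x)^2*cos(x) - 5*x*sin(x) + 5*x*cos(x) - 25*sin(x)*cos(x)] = x^3*cos(x) + 3*x^2*sin(x) + 5*sqrt(2)*x^2*cos(2*x + pi/4) + 5*x*sin(x)/4 - 75*x*sin(3*x)/4 + 5*sqrt(2)*x*sin(2*x + pi/4) - 5*x*cos(x) - 3*x - 25*cos(x)/4 - 25*cos(2*x) + 25*cos(3*x)/4 + 5*sqrt(2)*cos(x + pi/4)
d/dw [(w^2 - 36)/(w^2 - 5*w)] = (-5*w^2 + 72*w - 180)/(w^2*(w^2 - 10*w + 25))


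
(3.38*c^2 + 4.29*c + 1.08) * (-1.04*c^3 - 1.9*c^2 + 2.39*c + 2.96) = -3.5152*c^5 - 10.8836*c^4 - 1.196*c^3 + 18.2059*c^2 + 15.2796*c + 3.1968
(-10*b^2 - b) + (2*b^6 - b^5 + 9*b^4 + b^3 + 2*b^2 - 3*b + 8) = 2*b^6 - b^5 + 9*b^4 + b^3 - 8*b^2 - 4*b + 8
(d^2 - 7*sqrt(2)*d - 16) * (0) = 0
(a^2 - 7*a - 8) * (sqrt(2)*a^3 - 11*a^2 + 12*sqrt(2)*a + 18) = sqrt(2)*a^5 - 11*a^4 - 7*sqrt(2)*a^4 + 4*sqrt(2)*a^3 + 77*a^3 - 84*sqrt(2)*a^2 + 106*a^2 - 96*sqrt(2)*a - 126*a - 144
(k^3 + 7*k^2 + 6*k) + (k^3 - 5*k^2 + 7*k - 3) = 2*k^3 + 2*k^2 + 13*k - 3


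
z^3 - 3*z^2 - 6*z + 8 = (z - 4)*(z - 1)*(z + 2)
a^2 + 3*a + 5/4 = (a + 1/2)*(a + 5/2)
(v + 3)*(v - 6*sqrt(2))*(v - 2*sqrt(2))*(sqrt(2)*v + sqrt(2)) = sqrt(2)*v^4 - 16*v^3 + 4*sqrt(2)*v^3 - 64*v^2 + 27*sqrt(2)*v^2 - 48*v + 96*sqrt(2)*v + 72*sqrt(2)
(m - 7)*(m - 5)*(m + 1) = m^3 - 11*m^2 + 23*m + 35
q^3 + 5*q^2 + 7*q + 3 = (q + 1)^2*(q + 3)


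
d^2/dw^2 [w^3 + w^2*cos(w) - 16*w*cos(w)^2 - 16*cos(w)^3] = -w^2*cos(w) - 4*w*sin(w) + 32*w*cos(2*w) + 6*w + 32*sin(2*w) + 14*cos(w) + 36*cos(3*w)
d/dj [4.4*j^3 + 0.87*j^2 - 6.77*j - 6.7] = 13.2*j^2 + 1.74*j - 6.77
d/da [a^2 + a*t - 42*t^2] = 2*a + t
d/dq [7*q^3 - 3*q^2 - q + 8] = 21*q^2 - 6*q - 1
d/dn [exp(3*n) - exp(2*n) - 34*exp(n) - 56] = (3*exp(2*n) - 2*exp(n) - 34)*exp(n)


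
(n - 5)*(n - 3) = n^2 - 8*n + 15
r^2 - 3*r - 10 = (r - 5)*(r + 2)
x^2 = x^2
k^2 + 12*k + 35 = (k + 5)*(k + 7)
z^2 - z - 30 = (z - 6)*(z + 5)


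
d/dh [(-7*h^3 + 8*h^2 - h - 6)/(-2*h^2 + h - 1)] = (14*h^4 - 14*h^3 + 27*h^2 - 40*h + 7)/(4*h^4 - 4*h^3 + 5*h^2 - 2*h + 1)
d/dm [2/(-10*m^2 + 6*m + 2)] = (10*m - 3)/(-5*m^2 + 3*m + 1)^2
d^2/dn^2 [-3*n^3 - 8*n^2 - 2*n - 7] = -18*n - 16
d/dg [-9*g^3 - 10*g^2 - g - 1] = -27*g^2 - 20*g - 1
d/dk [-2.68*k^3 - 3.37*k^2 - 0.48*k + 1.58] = -8.04*k^2 - 6.74*k - 0.48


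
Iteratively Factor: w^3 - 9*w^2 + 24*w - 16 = (w - 1)*(w^2 - 8*w + 16) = (w - 4)*(w - 1)*(w - 4)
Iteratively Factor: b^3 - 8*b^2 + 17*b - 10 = (b - 5)*(b^2 - 3*b + 2) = (b - 5)*(b - 2)*(b - 1)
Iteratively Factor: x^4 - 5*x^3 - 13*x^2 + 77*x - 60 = (x - 3)*(x^3 - 2*x^2 - 19*x + 20) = (x - 5)*(x - 3)*(x^2 + 3*x - 4) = (x - 5)*(x - 3)*(x + 4)*(x - 1)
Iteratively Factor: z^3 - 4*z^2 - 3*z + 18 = (z - 3)*(z^2 - z - 6) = (z - 3)*(z + 2)*(z - 3)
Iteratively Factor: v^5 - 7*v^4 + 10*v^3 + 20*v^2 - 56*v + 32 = (v + 2)*(v^4 - 9*v^3 + 28*v^2 - 36*v + 16) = (v - 2)*(v + 2)*(v^3 - 7*v^2 + 14*v - 8) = (v - 4)*(v - 2)*(v + 2)*(v^2 - 3*v + 2) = (v - 4)*(v - 2)*(v - 1)*(v + 2)*(v - 2)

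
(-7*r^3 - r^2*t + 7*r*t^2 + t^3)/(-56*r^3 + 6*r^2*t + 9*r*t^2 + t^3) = (r^2 - t^2)/(8*r^2 - 2*r*t - t^2)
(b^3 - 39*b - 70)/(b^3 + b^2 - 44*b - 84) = (b + 5)/(b + 6)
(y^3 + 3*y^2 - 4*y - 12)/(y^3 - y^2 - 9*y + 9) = (y^2 - 4)/(y^2 - 4*y + 3)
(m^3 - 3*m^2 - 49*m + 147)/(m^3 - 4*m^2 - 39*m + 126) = (m + 7)/(m + 6)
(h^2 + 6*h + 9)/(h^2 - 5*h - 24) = (h + 3)/(h - 8)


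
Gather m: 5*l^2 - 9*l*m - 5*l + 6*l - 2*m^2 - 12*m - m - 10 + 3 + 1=5*l^2 + l - 2*m^2 + m*(-9*l - 13) - 6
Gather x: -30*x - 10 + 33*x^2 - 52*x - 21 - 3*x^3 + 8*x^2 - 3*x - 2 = -3*x^3 + 41*x^2 - 85*x - 33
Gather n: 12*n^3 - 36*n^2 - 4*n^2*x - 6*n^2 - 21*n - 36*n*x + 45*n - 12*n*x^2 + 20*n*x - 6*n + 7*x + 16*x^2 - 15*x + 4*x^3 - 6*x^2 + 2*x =12*n^3 + n^2*(-4*x - 42) + n*(-12*x^2 - 16*x + 18) + 4*x^3 + 10*x^2 - 6*x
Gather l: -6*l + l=-5*l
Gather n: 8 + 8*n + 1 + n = 9*n + 9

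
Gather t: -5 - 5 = -10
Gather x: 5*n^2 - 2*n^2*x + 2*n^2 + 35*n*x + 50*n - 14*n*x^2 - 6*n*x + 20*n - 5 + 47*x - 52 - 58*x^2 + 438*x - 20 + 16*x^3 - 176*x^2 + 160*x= 7*n^2 + 70*n + 16*x^3 + x^2*(-14*n - 234) + x*(-2*n^2 + 29*n + 645) - 77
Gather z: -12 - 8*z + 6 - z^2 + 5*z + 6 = -z^2 - 3*z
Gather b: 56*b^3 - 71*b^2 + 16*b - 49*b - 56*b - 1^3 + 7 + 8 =56*b^3 - 71*b^2 - 89*b + 14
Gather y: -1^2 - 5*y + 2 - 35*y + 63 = 64 - 40*y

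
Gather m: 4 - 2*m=4 - 2*m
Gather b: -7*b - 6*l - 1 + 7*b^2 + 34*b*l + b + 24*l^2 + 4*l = 7*b^2 + b*(34*l - 6) + 24*l^2 - 2*l - 1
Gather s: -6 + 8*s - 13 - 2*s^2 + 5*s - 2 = -2*s^2 + 13*s - 21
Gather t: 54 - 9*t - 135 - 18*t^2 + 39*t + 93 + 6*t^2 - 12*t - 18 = -12*t^2 + 18*t - 6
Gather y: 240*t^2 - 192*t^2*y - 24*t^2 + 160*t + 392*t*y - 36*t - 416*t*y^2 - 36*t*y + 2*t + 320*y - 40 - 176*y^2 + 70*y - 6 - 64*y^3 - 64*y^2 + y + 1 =216*t^2 + 126*t - 64*y^3 + y^2*(-416*t - 240) + y*(-192*t^2 + 356*t + 391) - 45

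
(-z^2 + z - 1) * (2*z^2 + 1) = -2*z^4 + 2*z^3 - 3*z^2 + z - 1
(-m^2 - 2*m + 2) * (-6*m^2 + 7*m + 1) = 6*m^4 + 5*m^3 - 27*m^2 + 12*m + 2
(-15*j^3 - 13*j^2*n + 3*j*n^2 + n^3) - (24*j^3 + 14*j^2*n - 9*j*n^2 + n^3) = -39*j^3 - 27*j^2*n + 12*j*n^2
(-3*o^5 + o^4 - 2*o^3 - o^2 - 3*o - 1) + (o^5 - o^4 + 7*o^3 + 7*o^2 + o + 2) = -2*o^5 + 5*o^3 + 6*o^2 - 2*o + 1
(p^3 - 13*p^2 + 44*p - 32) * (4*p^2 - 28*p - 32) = 4*p^5 - 80*p^4 + 508*p^3 - 944*p^2 - 512*p + 1024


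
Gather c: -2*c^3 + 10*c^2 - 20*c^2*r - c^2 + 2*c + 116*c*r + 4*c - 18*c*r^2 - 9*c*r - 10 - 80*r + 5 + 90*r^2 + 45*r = -2*c^3 + c^2*(9 - 20*r) + c*(-18*r^2 + 107*r + 6) + 90*r^2 - 35*r - 5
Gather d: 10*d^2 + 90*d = 10*d^2 + 90*d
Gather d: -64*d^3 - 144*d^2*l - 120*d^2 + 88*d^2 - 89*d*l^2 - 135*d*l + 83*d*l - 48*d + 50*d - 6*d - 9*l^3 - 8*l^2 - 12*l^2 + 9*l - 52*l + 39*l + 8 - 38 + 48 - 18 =-64*d^3 + d^2*(-144*l - 32) + d*(-89*l^2 - 52*l - 4) - 9*l^3 - 20*l^2 - 4*l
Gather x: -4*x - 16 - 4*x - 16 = -8*x - 32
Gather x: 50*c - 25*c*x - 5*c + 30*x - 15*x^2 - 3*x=45*c - 15*x^2 + x*(27 - 25*c)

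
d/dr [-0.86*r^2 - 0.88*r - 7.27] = -1.72*r - 0.88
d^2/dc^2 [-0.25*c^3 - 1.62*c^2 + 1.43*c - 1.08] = -1.5*c - 3.24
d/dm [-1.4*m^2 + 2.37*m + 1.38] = 2.37 - 2.8*m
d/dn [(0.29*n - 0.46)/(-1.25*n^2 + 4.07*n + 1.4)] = (0.3625*n^2 - 1.15*n + 2.2782)/(1.5625*n^4 - 10.175*n^3 + 13.0649*n^2 + 11.396*n + 1.96)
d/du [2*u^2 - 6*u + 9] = 4*u - 6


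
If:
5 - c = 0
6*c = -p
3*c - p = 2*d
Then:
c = 5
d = 45/2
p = -30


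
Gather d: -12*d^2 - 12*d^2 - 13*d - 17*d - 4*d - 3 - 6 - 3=-24*d^2 - 34*d - 12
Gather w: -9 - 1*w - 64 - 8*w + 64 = -9*w - 9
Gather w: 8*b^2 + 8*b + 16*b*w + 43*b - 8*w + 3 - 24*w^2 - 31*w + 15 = 8*b^2 + 51*b - 24*w^2 + w*(16*b - 39) + 18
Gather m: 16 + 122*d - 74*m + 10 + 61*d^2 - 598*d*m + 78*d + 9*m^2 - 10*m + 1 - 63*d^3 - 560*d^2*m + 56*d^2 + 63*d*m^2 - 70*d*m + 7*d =-63*d^3 + 117*d^2 + 207*d + m^2*(63*d + 9) + m*(-560*d^2 - 668*d - 84) + 27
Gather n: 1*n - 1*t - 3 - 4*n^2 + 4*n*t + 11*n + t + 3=-4*n^2 + n*(4*t + 12)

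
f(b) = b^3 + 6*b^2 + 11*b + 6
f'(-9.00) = 146.00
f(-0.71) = 0.86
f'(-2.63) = 0.19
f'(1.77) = 41.64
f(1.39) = 35.57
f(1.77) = 49.81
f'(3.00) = 74.00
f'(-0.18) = 8.94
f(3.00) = 120.00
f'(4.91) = 142.24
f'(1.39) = 33.48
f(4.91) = 323.03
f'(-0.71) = 3.99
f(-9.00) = -336.00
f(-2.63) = 0.38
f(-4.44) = -12.09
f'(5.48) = 166.85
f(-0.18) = 4.21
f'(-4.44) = 16.86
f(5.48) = 411.03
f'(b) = 3*b^2 + 12*b + 11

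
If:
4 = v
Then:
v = 4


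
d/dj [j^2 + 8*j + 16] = 2*j + 8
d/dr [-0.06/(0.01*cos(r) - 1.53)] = -0.0006*sin(r)/(0.01*cos(r) - 1.53)^2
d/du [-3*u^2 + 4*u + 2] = 4 - 6*u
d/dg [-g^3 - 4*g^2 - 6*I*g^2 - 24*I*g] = -3*g^2 - 4*g*(2 + 3*I) - 24*I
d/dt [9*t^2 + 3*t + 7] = 18*t + 3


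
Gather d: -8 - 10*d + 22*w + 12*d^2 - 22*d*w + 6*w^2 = 12*d^2 + d*(-22*w - 10) + 6*w^2 + 22*w - 8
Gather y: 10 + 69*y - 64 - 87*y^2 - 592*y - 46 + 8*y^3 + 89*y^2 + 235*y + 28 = 8*y^3 + 2*y^2 - 288*y - 72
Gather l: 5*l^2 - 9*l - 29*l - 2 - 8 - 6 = 5*l^2 - 38*l - 16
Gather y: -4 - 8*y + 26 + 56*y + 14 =48*y + 36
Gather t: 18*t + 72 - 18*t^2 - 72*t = -18*t^2 - 54*t + 72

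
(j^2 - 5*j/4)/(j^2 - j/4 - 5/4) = j/(j + 1)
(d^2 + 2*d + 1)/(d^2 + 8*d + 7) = (d + 1)/(d + 7)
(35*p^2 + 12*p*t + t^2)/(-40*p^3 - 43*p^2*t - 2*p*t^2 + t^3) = (-7*p - t)/(8*p^2 + 7*p*t - t^2)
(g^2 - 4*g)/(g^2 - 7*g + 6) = g*(g - 4)/(g^2 - 7*g + 6)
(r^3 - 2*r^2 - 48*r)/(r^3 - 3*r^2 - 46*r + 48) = r/(r - 1)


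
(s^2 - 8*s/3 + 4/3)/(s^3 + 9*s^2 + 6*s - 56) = (s - 2/3)/(s^2 + 11*s + 28)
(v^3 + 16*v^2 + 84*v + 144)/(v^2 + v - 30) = (v^2 + 10*v + 24)/(v - 5)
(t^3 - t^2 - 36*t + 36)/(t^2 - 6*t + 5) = (t^2 - 36)/(t - 5)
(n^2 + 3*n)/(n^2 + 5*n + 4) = n*(n + 3)/(n^2 + 5*n + 4)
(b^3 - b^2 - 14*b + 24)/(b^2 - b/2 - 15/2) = 2*(b^2 + 2*b - 8)/(2*b + 5)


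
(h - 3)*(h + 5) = h^2 + 2*h - 15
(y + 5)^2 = y^2 + 10*y + 25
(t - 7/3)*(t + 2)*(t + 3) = t^3 + 8*t^2/3 - 17*t/3 - 14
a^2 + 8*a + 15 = (a + 3)*(a + 5)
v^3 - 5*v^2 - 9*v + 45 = (v - 5)*(v - 3)*(v + 3)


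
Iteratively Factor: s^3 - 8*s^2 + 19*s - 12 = (s - 4)*(s^2 - 4*s + 3) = (s - 4)*(s - 1)*(s - 3)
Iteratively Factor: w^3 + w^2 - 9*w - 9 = (w + 1)*(w^2 - 9) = (w - 3)*(w + 1)*(w + 3)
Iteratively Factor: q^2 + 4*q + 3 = (q + 3)*(q + 1)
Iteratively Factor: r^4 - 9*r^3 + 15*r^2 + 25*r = (r - 5)*(r^3 - 4*r^2 - 5*r) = (r - 5)^2*(r^2 + r) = (r - 5)^2*(r + 1)*(r)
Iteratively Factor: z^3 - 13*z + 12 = (z - 3)*(z^2 + 3*z - 4) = (z - 3)*(z + 4)*(z - 1)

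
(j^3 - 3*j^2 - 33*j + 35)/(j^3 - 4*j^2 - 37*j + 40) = (j - 7)/(j - 8)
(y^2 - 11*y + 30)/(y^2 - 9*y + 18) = (y - 5)/(y - 3)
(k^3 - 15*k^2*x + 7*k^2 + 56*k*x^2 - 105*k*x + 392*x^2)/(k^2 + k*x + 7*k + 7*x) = (k^2 - 15*k*x + 56*x^2)/(k + x)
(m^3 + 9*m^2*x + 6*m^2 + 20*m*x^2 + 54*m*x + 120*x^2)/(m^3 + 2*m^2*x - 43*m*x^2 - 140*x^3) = (-m - 6)/(-m + 7*x)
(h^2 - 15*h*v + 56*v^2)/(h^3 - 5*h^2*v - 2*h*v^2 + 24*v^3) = (h^2 - 15*h*v + 56*v^2)/(h^3 - 5*h^2*v - 2*h*v^2 + 24*v^3)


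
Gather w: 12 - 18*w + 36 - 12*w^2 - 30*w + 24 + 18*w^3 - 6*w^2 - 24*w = 18*w^3 - 18*w^2 - 72*w + 72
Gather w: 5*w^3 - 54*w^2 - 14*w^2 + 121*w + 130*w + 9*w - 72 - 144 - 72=5*w^3 - 68*w^2 + 260*w - 288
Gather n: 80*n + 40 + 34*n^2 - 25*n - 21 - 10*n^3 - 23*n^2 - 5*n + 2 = -10*n^3 + 11*n^2 + 50*n + 21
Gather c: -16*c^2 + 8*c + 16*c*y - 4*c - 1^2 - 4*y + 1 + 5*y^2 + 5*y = -16*c^2 + c*(16*y + 4) + 5*y^2 + y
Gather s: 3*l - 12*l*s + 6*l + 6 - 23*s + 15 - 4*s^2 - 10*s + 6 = 9*l - 4*s^2 + s*(-12*l - 33) + 27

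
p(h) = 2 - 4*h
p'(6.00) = -4.00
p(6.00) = -22.00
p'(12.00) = -4.00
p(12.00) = -46.00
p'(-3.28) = -4.00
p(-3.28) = 15.12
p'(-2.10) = -4.00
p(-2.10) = 10.40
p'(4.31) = -4.00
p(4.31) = -15.24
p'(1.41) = -4.00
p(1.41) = -3.64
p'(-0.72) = -4.00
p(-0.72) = 4.88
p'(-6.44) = -4.00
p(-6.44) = 27.76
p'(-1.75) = -4.00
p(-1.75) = 9.00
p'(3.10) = -4.00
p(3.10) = -10.40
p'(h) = -4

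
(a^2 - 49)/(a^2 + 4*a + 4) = (a^2 - 49)/(a^2 + 4*a + 4)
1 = 1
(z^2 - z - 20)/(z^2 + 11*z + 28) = (z - 5)/(z + 7)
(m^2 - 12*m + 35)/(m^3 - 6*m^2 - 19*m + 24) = (m^2 - 12*m + 35)/(m^3 - 6*m^2 - 19*m + 24)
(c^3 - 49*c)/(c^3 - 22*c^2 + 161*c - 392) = c*(c + 7)/(c^2 - 15*c + 56)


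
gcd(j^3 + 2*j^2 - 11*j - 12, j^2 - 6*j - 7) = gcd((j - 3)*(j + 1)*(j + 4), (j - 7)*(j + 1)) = j + 1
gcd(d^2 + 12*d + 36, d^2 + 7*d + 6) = d + 6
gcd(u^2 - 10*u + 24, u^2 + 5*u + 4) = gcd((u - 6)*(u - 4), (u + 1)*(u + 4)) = 1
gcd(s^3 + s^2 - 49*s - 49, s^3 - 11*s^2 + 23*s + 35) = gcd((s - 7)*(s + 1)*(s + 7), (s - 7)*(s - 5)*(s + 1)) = s^2 - 6*s - 7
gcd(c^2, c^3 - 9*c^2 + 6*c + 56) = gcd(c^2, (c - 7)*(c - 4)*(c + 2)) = 1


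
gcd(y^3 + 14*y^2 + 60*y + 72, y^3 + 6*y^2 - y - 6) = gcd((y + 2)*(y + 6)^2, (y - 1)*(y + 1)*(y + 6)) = y + 6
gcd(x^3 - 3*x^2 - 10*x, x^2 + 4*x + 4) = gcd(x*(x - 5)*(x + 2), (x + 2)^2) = x + 2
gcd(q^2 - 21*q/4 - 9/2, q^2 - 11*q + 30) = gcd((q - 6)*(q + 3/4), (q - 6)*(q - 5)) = q - 6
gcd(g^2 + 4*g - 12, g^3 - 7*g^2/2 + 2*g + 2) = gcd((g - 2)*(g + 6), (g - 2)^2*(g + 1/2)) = g - 2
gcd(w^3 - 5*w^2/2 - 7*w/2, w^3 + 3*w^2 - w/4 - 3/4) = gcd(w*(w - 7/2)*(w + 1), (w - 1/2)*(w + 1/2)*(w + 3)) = 1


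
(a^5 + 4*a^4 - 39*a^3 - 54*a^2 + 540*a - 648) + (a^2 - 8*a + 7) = a^5 + 4*a^4 - 39*a^3 - 53*a^2 + 532*a - 641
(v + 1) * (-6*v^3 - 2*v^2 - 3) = -6*v^4 - 8*v^3 - 2*v^2 - 3*v - 3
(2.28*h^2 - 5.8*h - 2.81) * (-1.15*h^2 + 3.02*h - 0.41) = -2.622*h^4 + 13.5556*h^3 - 15.2193*h^2 - 6.1082*h + 1.1521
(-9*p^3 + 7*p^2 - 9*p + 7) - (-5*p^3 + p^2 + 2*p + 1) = -4*p^3 + 6*p^2 - 11*p + 6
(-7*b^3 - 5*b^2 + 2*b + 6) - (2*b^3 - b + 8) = -9*b^3 - 5*b^2 + 3*b - 2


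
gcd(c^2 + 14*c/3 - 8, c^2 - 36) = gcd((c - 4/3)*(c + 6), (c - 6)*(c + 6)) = c + 6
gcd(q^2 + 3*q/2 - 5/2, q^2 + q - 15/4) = q + 5/2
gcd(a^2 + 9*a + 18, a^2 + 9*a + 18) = a^2 + 9*a + 18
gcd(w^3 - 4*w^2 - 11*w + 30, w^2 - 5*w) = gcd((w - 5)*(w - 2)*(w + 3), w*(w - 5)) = w - 5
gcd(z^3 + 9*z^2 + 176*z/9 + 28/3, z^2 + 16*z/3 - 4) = z + 6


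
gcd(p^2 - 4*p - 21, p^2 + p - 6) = p + 3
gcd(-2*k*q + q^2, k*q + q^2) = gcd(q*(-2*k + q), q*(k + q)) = q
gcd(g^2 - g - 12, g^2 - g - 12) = g^2 - g - 12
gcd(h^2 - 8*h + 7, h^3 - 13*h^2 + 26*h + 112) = h - 7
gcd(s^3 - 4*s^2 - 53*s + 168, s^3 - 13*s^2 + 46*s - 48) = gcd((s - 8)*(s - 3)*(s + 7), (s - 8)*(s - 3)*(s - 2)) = s^2 - 11*s + 24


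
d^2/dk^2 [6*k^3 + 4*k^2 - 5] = 36*k + 8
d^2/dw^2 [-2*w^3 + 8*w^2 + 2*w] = 16 - 12*w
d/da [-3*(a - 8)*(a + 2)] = 18 - 6*a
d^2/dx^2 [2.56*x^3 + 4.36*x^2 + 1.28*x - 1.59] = 15.36*x + 8.72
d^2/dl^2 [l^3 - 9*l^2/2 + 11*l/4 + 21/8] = 6*l - 9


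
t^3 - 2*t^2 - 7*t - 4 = (t - 4)*(t + 1)^2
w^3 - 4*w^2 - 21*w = w*(w - 7)*(w + 3)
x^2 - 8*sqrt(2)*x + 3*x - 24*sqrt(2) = (x + 3)*(x - 8*sqrt(2))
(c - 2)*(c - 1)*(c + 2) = c^3 - c^2 - 4*c + 4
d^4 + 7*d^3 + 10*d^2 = d^2*(d + 2)*(d + 5)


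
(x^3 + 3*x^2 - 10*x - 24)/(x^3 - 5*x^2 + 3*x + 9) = (x^2 + 6*x + 8)/(x^2 - 2*x - 3)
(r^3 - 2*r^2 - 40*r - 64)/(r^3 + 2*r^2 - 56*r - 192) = (r + 2)/(r + 6)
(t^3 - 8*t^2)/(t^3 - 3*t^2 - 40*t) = t/(t + 5)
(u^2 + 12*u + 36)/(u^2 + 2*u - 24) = (u + 6)/(u - 4)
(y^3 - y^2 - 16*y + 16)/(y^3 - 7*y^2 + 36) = (y^3 - y^2 - 16*y + 16)/(y^3 - 7*y^2 + 36)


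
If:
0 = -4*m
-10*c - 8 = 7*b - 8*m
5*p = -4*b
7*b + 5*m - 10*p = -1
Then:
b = -1/15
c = -113/150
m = 0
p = 4/75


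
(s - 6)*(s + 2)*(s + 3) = s^3 - s^2 - 24*s - 36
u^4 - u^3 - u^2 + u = u*(u - 1)^2*(u + 1)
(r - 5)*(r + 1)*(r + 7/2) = r^3 - r^2/2 - 19*r - 35/2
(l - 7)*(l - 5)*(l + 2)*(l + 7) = l^4 - 3*l^3 - 59*l^2 + 147*l + 490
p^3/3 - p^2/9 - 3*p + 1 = (p/3 + 1)*(p - 3)*(p - 1/3)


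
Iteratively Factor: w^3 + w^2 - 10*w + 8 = (w - 1)*(w^2 + 2*w - 8) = (w - 2)*(w - 1)*(w + 4)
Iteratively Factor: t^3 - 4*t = (t)*(t^2 - 4) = t*(t - 2)*(t + 2)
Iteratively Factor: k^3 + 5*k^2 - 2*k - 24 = (k + 3)*(k^2 + 2*k - 8) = (k + 3)*(k + 4)*(k - 2)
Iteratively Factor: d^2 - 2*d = (d - 2)*(d)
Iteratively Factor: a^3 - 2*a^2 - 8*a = (a - 4)*(a^2 + 2*a) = a*(a - 4)*(a + 2)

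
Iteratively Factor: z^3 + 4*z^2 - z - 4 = (z + 1)*(z^2 + 3*z - 4) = (z - 1)*(z + 1)*(z + 4)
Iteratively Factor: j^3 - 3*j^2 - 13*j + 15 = (j - 5)*(j^2 + 2*j - 3) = (j - 5)*(j - 1)*(j + 3)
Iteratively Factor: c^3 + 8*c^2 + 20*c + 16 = (c + 2)*(c^2 + 6*c + 8) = (c + 2)*(c + 4)*(c + 2)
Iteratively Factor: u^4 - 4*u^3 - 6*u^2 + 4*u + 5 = (u + 1)*(u^3 - 5*u^2 - u + 5) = (u - 1)*(u + 1)*(u^2 - 4*u - 5) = (u - 1)*(u + 1)^2*(u - 5)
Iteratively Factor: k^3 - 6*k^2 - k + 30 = (k + 2)*(k^2 - 8*k + 15) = (k - 5)*(k + 2)*(k - 3)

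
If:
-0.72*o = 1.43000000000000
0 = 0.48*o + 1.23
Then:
No Solution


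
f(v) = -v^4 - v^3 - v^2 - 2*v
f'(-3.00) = 85.00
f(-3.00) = -57.00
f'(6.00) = -986.00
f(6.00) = -1560.00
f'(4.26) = -374.20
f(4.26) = -433.31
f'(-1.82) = 15.82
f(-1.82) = -4.62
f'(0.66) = -5.78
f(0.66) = -2.23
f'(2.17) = -61.34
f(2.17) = -41.44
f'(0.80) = -7.57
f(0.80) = -3.16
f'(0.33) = -3.13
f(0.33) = -0.82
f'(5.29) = -688.68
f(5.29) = -969.71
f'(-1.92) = 19.09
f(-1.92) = -6.36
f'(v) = -4*v^3 - 3*v^2 - 2*v - 2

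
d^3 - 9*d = d*(d - 3)*(d + 3)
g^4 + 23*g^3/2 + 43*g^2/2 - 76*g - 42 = (g - 2)*(g + 1/2)*(g + 6)*(g + 7)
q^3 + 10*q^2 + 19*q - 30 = (q - 1)*(q + 5)*(q + 6)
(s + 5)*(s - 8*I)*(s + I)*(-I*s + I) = -I*s^4 - 7*s^3 - 4*I*s^3 - 28*s^2 - 3*I*s^2 + 35*s - 32*I*s + 40*I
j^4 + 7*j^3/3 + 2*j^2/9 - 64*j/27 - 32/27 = (j - 1)*(j + 2/3)*(j + 4/3)^2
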